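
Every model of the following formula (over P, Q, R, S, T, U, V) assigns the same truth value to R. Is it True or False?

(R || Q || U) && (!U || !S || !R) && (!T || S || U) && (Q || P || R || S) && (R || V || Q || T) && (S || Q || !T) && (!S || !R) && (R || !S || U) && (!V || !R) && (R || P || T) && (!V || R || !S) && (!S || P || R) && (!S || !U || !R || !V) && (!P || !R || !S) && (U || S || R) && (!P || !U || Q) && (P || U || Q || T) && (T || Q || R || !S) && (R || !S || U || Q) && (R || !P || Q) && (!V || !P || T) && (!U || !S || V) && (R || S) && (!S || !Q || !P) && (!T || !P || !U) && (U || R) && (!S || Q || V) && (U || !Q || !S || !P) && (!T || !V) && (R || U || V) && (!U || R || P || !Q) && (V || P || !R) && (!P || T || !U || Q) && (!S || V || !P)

Suppose R = false.
From the singleton clause (S), S = true.
From the singleton clause (U), U = true.
From the singleton clause (!V), V = false.
That conflicts with the unit clause (V).
So every satisfying assignment has R = True.

True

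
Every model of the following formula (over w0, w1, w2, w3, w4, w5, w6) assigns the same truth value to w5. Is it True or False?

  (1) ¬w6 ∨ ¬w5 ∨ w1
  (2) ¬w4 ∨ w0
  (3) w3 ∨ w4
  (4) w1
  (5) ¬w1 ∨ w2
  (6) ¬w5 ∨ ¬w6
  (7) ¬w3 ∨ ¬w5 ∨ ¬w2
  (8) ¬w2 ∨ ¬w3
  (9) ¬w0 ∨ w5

Suppose w5 = False.
(w1) alone gives w1 = True.
(w2) alone gives w2 = True.
(¬w3) alone gives w3 = False.
(w4) alone gives w4 = True.
(w0) alone gives w0 = True.
But (¬w0) is also a unit clause — contradiction.
So every satisfying assignment has w5 = True.

True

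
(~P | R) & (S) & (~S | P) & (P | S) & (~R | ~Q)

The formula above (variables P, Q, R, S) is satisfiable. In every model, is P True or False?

True

Suppose P = 0.
Unit clause (S) forces S = 1.
But (~S) is also a unit clause — contradiction.
So every satisfying assignment has P = True.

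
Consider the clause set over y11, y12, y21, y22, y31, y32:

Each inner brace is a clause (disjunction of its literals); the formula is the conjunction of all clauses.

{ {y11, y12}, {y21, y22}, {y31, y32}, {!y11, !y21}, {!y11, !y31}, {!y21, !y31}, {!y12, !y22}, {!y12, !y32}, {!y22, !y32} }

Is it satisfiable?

Case y11 = true:
Unit clause (!y21) forces y21 = false.
Unit clause (y22) forces y22 = true.
Unit clause (!y31) forces y31 = false.
Unit clause (y32) forces y32 = true.
But (!y32) is also a unit clause — contradiction.
Backtrack on y11: now try y11 = false.
Unit clause (y12) forces y12 = true.
Unit clause (!y22) forces y22 = false.
Unit clause (y21) forces y21 = true.
Unit clause (!y31) forces y31 = false.
Unit clause (y32) forces y32 = true.
But (!y32) is also a unit clause — contradiction.
Either choice for y11 ends in contradiction.
No assignment satisfies every clause.

Unsatisfiable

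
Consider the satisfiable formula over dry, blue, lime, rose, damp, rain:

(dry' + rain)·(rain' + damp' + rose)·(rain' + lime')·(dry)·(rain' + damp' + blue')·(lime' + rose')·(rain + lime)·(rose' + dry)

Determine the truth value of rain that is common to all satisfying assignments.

True

Suppose rain = 0.
Unit clause (dry') forces dry = 0.
That conflicts with the unit clause (dry).
So every satisfying assignment has rain = True.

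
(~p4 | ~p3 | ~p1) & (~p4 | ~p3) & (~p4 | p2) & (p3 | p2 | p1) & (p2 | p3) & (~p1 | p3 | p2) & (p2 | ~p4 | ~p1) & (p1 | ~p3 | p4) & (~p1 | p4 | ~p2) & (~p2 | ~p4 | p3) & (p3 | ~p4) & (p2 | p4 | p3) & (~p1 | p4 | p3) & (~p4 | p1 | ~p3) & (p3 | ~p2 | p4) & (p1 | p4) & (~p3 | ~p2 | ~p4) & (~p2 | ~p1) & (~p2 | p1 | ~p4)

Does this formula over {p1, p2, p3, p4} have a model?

Branch on p4: set p4 = 0.
The clause (p1) is unit, so p1 = 1.
The clause (~p2) is unit, so p2 = 0.
The clause (p3) is unit, so p3 = 1.
Every clause now holds.
A satisfying assignment: p1=1,  p2=0,  p3=1,  p4=0.

Satisfiable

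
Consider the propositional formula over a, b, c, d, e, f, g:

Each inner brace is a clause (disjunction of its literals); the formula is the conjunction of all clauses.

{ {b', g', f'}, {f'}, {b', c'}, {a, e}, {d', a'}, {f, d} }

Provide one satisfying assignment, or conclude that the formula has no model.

a: 0; b: 1; c: 0; d: 1; e: 1; f: 0; g: 1

The clause (f') is unit, so f = 0.
The clause (d) is unit, so d = 1.
The clause (a') is unit, so a = 0.
The clause (e) is unit, so e = 1.
Branch on b: set b = 1.
The clause (c') is unit, so c = 0.
No clause remains; g is free.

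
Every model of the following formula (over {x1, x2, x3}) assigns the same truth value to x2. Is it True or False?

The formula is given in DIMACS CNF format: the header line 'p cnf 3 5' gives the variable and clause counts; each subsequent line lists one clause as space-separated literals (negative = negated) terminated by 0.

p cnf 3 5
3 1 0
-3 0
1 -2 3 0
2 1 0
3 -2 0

Suppose x2 = True.
From the singleton clause (¬x3), x3 = False.
But (x3) is also a unit clause — contradiction.
So every satisfying assignment has x2 = False.

False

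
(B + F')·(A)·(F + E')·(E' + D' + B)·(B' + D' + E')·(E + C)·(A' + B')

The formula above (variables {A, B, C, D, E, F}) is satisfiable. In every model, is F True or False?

Suppose F = 1.
Unit clause (B) forces B = 1.
Unit clause (A) forces A = 1.
That conflicts with the unit clause (A').
So every satisfying assignment has F = False.

False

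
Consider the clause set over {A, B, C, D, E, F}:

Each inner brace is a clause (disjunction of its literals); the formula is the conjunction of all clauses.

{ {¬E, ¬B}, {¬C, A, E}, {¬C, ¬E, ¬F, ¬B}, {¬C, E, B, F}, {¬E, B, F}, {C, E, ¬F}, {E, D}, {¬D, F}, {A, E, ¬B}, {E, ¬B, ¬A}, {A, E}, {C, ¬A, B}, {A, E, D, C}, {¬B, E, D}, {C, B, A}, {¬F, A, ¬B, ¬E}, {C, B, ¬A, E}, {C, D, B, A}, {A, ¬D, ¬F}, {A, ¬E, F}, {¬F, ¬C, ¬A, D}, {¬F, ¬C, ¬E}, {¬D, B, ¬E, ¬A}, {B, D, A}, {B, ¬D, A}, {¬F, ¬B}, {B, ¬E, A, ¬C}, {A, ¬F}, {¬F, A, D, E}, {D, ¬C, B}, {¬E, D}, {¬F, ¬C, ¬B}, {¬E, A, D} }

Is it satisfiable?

Try E = False.
From the singleton clause (D), D = True.
From the singleton clause (F), F = True.
From the singleton clause (C), C = True.
From the singleton clause (A), A = True.
From the singleton clause (¬B), B = False.
All clauses are satisfied.
A satisfying assignment: A=True, B=False, C=True, D=True, E=False, F=True.

Satisfiable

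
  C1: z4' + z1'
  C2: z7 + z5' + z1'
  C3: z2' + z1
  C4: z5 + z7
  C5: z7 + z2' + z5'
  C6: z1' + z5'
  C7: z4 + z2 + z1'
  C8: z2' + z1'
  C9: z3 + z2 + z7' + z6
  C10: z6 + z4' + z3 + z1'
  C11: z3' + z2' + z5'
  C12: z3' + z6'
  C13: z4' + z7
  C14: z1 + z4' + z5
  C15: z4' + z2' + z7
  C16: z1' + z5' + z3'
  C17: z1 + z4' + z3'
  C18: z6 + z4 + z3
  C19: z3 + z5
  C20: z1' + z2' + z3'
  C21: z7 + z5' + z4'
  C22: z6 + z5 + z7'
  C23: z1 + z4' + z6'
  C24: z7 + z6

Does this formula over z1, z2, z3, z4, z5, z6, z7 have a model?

Yes, satisfiable

Try z4 = 0.
Try z2 = 0.
The clause (z1') is unit, so z1 = 0.
Try z5 = 1.
Try z3 = 1.
The clause (z6') is unit, so z6 = 0.
The clause (z7) is unit, so z7 = 1.
Every clause now holds.
A satisfying assignment: z1 ↦ 0, z2 ↦ 0, z3 ↦ 1, z4 ↦ 0, z5 ↦ 1, z6 ↦ 0, z7 ↦ 1.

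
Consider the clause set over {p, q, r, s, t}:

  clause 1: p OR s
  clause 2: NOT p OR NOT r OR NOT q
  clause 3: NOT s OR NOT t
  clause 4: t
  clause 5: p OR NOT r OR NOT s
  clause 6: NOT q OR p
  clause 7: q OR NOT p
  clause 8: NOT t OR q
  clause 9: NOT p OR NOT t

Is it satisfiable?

From the singleton clause (t), t = true.
From the singleton clause (NOT s), s = false.
From the singleton clause (p), p = true.
That conflicts with the unit clause (NOT p).
No assignment satisfies every clause.

Unsatisfiable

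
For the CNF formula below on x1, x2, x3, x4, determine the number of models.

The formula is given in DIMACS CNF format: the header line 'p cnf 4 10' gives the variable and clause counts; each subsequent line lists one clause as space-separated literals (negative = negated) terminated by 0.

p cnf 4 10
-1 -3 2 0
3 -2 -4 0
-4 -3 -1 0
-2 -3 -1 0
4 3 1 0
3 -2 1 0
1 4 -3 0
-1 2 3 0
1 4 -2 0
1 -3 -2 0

There are 2^4 = 16 truth assignments over (x1, x2, x3, x4).
Check each against the 10 clauses (columns in the order x1, x2, x3, x4):
  F F F F  ✗ fails (x4 ∨ x3 ∨ x1)
  F F F T  ✓ satisfies all
  F F T F  ✗ fails (x1 ∨ x4 ∨ ¬x3)
  F F T T  ✓ satisfies all
  F T F F  ✗ fails (x4 ∨ x3 ∨ x1)
  F T F T  ✗ fails (x3 ∨ ¬x2 ∨ ¬x4)
  F T T F  ✗ fails (x1 ∨ x4 ∨ ¬x3)
  F T T T  ✗ fails (x1 ∨ ¬x3 ∨ ¬x2)
  T F F F  ✗ fails (¬x1 ∨ x2 ∨ x3)
  T F F T  ✗ fails (¬x1 ∨ x2 ∨ x3)
  T F T F  ✗ fails (¬x1 ∨ ¬x3 ∨ x2)
  T F T T  ✗ fails (¬x1 ∨ ¬x3 ∨ x2)
  T T F F  ✓ satisfies all
  T T F T  ✗ fails (x3 ∨ ¬x2 ∨ ¬x4)
  T T T F  ✗ fails (¬x2 ∨ ¬x3 ∨ ¬x1)
  T T T T  ✗ fails (¬x4 ∨ ¬x3 ∨ ¬x1)
3 of the 16 rows are models.

3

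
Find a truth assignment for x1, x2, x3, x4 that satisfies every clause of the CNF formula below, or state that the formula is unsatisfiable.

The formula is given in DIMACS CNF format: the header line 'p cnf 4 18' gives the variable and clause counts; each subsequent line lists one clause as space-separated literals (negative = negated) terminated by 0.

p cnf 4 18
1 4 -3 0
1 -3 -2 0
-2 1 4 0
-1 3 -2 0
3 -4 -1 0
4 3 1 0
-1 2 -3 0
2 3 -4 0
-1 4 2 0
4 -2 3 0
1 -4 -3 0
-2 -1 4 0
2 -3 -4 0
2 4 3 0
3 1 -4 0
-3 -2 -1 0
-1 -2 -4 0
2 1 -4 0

Case x1 = True:
Case x3 = True:
Unit clause (x2) forces x2 = True.
But (¬x2) is also a unit clause — contradiction.
So x3 must be the other value — set x3 = False.
Unit clause (¬x2) forces x2 = False.
Unit clause (¬x4) forces x4 = False.
But (x4) is also a unit clause — contradiction.
Both values of x3 lead to a conflict.
So x1 must be the other value — set x1 = False.
Case x4 = True:
Unit clause (¬x3) forces x3 = False.
But (x3) is also a unit clause — contradiction.
So x4 must be the other value — set x4 = False.
Unit clause (¬x3) forces x3 = False.
But (x3) is also a unit clause — contradiction.
Both values of x4 lead to a conflict.
Both values of x1 lead to a conflict.

UNSATISFIABLE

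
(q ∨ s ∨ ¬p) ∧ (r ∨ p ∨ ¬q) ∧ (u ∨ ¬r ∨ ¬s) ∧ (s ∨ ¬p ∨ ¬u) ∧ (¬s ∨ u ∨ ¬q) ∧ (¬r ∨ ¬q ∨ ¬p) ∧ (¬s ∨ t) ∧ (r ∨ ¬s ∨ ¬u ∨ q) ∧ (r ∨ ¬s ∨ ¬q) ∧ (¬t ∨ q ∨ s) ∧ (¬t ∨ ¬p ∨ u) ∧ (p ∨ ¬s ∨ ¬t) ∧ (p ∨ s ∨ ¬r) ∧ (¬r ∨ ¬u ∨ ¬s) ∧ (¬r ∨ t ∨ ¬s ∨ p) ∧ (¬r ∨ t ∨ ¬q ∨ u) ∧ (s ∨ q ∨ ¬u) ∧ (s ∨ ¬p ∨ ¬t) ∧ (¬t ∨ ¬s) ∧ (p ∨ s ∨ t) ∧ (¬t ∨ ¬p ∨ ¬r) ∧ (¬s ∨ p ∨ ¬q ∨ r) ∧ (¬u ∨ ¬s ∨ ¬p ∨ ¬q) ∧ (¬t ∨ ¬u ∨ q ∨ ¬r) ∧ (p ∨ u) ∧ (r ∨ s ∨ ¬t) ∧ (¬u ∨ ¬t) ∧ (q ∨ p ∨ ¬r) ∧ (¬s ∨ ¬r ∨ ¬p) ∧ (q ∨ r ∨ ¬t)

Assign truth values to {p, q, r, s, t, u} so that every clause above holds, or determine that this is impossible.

p ↦ True,  q ↦ True,  r ↦ False,  s ↦ False,  t ↦ False,  u ↦ False

Branch on s: set s = False.
Branch on q: set q = True.
Branch on r: set r = False.
Unit clause (p) forces p = True.
Unit clause (¬u) forces u = False.
Unit clause (¬t) forces t = False.
All clauses are satisfied.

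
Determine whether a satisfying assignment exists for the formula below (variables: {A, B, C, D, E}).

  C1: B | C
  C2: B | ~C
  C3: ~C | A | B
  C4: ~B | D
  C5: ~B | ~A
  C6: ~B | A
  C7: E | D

Try B = 1.
From the singleton clause (D), D = 1.
From the singleton clause (~A), A = 0.
That conflicts with the unit clause (A).
So B must be the other value — set B = 0.
From the singleton clause (C), C = 1.
That conflicts with the unit clause (~C).
Both values of B lead to a conflict.
No assignment satisfies every clause.

No, unsatisfiable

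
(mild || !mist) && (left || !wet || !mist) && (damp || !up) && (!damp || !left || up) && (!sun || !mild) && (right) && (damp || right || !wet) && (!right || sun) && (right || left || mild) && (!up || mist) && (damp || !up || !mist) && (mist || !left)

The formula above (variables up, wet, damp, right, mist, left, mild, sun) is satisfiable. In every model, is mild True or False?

Suppose mild = true.
(!sun) alone gives sun = false.
(right) alone gives right = true.
But (!right) is also a unit clause — contradiction.
So every satisfying assignment has mild = False.

False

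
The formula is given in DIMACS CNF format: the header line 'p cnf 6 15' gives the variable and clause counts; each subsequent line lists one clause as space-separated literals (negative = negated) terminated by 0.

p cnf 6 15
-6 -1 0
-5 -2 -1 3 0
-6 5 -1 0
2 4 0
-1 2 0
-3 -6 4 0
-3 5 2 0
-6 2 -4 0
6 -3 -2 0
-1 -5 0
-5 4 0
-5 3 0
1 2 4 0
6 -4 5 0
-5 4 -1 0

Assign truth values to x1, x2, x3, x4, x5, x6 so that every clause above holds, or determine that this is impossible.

Suppose x6 = True.
Unit clause (¬x1) forces x1 = False.
Suppose x2 = True.
Suppose x3 = False.
Unit clause (¬x5) forces x5 = False.
All clauses hold; x4 can take either value.

x1: False; x2: True; x3: False; x4: True; x5: False; x6: True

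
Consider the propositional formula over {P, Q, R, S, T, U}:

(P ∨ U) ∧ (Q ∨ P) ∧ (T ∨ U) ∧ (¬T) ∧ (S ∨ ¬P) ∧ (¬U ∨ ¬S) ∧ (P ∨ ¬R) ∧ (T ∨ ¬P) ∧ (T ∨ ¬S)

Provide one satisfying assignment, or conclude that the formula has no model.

P ↦ False, Q ↦ True, R ↦ False, S ↦ False, T ↦ False, U ↦ True

(¬T) alone gives T = False.
(U) alone gives U = True.
(¬S) alone gives S = False.
(¬P) alone gives P = False.
(Q) alone gives Q = True.
(¬R) alone gives R = False.
This assignment satisfies each clause.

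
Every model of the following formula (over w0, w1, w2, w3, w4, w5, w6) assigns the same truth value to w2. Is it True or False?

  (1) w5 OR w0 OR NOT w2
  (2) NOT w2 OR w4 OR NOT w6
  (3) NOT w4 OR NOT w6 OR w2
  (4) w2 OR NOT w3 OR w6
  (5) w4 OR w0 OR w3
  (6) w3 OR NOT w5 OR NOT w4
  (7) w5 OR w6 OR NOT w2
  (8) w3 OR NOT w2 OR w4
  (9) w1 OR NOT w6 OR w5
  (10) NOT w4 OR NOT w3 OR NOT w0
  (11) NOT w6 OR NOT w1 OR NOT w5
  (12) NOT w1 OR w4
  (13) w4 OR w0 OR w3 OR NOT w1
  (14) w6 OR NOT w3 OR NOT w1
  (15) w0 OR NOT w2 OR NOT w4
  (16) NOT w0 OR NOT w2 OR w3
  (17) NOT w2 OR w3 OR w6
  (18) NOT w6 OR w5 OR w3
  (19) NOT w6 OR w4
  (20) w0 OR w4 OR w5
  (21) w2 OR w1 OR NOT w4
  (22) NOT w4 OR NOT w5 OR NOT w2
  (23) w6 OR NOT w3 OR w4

False

Suppose w2 = true.
Case w5 = true:
Unit clause (NOT w4) forces w4 = false.
Unit clause (NOT w6) forces w6 = false.
Unit clause (w3) forces w3 = true.
But (NOT w3) is also a unit clause — contradiction.
So w5 must be the other value — set w5 = false.
Unit clause (w0) forces w0 = true.
Unit clause (w6) forces w6 = true.
Unit clause (w4) forces w4 = true.
Unit clause (w1) forces w1 = true.
Unit clause (NOT w3) forces w3 = false.
But (w3) is also a unit clause — contradiction.
Both values of w5 lead to a conflict.
So every satisfying assignment has w2 = False.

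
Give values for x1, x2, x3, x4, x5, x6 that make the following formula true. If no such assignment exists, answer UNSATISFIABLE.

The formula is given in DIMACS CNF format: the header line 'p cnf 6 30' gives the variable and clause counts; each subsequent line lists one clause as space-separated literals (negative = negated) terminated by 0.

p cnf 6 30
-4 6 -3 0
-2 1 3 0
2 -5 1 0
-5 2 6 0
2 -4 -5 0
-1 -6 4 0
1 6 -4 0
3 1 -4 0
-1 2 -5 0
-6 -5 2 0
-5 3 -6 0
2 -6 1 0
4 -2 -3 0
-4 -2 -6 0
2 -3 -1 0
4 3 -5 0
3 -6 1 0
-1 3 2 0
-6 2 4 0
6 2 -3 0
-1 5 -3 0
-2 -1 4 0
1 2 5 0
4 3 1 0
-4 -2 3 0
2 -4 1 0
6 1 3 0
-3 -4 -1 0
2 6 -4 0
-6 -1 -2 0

Suppose x4 = False.
Suppose x1 = False.
From the singleton clause (x3), x3 = True.
From the singleton clause (¬x2), x2 = False.
From the singleton clause (¬x5), x5 = False.
That conflicts with the unit clause (x5).
That branch fails; take x1 = True instead.
From the singleton clause (¬x6), x6 = False.
From the singleton clause (¬x2), x2 = False.
From the singleton clause (¬x5), x5 = False.
From the singleton clause (¬x3), x3 = False.
That conflicts with the unit clause (x3).
Both values of x1 lead to a conflict.
That branch fails; take x4 = True instead.
Suppose x6 = True.
From the singleton clause (¬x2), x2 = False.
From the singleton clause (¬x5), x5 = False.
From the singleton clause (x1), x1 = True.
From the singleton clause (¬x3), x3 = False.
That conflicts with the unit clause (x3).
That branch fails; take x6 = False instead.
From the singleton clause (¬x3), x3 = False.
From the singleton clause (x1), x1 = True.
From the singleton clause (x2), x2 = True.
That conflicts with the unit clause (¬x2).
Both values of x6 lead to a conflict.
Both values of x4 lead to a conflict.

UNSATISFIABLE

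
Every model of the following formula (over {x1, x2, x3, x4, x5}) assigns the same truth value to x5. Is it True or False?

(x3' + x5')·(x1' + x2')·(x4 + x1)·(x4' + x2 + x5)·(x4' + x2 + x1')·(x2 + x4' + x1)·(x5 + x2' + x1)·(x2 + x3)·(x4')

False

Suppose x5 = 1.
(x3') alone gives x3 = 0.
(x2) alone gives x2 = 1.
(x1') alone gives x1 = 0.
(x4) alone gives x4 = 1.
Now (x4') is unsatisfied and unit — conflict.
So every satisfying assignment has x5 = False.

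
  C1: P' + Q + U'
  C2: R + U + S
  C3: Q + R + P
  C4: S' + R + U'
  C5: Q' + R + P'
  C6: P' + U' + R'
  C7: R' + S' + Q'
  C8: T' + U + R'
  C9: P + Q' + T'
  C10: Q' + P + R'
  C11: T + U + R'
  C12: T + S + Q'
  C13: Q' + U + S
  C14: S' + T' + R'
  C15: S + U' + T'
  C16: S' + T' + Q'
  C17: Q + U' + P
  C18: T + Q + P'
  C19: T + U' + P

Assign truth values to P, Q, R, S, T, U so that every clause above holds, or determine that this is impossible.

P=1, Q=0, R=0, S=1, T=1, U=0

Case P = 1:
Case Q = 0:
(U') alone gives U = 0.
(T) alone gives T = 1.
(R') alone gives R = 0.
(S) alone gives S = 1.
Every clause now holds.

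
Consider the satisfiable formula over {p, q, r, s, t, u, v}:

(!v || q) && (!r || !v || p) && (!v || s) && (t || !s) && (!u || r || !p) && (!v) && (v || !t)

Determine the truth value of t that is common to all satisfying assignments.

Suppose t = true.
From the singleton clause (!v), v = false.
Now (v) is unsatisfied and unit — conflict.
So every satisfying assignment has t = False.

False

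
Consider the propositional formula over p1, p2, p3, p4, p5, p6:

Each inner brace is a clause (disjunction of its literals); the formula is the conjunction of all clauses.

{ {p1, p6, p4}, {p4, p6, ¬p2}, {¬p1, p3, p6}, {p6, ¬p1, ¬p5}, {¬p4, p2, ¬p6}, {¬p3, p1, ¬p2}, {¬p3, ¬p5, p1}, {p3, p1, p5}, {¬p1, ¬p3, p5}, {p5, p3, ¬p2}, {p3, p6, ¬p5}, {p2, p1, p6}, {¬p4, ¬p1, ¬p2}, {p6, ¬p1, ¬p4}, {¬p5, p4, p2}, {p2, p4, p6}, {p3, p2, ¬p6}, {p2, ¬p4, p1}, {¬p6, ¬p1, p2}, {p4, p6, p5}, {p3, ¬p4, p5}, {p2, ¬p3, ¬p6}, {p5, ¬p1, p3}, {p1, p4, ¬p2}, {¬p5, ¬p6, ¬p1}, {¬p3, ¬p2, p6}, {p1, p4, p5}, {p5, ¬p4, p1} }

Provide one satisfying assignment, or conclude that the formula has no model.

Try p1 = False.
Try p6 = True.
Try p4 = True.
From the singleton clause (p2), p2 = True.
From the singleton clause (¬p3), p3 = False.
From the singleton clause (p5), p5 = True.
All clauses are satisfied.

p1 ↦ False, p2 ↦ True, p3 ↦ False, p4 ↦ True, p5 ↦ True, p6 ↦ True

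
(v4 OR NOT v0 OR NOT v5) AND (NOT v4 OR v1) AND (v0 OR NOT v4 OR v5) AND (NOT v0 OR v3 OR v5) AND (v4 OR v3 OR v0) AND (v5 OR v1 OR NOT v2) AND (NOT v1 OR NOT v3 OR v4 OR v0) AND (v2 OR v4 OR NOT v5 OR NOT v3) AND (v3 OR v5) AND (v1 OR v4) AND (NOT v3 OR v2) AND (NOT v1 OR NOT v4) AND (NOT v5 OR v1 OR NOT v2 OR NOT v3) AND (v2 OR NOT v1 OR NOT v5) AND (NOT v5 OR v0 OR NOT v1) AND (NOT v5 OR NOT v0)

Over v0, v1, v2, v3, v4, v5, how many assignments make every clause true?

There are 2^6 = 64 truth assignments over (v0, v1, v2, v3, v4, v5).
Split on v4. With v4 = true, the clauses containing v4 are satisfied and NOT v4 drops from the rest; 0 of the 2^5 = 32 assignments to the other variables satisfy what remains.
With v4 = false, by the same count on the reduced clause set, 1 assignment works.
(One model: v0=T, v1=T, v2=T, v3=T, v4=F, v5=F.)
Total: 0 + 1 = 1.

1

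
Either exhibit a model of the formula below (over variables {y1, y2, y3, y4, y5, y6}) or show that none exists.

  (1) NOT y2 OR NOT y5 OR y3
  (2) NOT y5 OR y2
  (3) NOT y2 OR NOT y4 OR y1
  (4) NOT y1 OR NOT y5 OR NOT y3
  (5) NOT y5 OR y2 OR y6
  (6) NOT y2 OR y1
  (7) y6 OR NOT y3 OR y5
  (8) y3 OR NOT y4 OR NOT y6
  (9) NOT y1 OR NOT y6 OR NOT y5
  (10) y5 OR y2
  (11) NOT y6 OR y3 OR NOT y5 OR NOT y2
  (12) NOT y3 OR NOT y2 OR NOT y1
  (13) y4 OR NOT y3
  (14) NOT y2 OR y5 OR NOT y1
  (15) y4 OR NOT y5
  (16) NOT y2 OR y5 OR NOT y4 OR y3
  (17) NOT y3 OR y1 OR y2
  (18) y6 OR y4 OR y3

UNSATISFIABLE

Branch on y5: set y5 = false.
From the singleton clause (y2), y2 = true.
From the singleton clause (y1), y1 = true.
That conflicts with the unit clause (NOT y1).
So y5 must be the other value — set y5 = true.
From the singleton clause (y2), y2 = true.
From the singleton clause (y3), y3 = true.
From the singleton clause (NOT y1), y1 = false.
That conflicts with the unit clause (y1).
Both values of y5 lead to a conflict.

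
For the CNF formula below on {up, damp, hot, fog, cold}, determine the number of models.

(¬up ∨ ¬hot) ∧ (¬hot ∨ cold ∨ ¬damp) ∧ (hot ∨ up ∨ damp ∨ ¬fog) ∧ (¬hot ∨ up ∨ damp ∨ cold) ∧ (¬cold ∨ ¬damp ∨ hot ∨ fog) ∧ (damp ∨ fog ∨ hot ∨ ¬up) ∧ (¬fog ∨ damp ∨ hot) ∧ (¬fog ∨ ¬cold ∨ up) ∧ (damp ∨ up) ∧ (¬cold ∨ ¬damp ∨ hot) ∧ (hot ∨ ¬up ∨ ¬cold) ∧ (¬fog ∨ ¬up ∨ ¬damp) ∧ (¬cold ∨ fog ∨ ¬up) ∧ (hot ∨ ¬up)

There are 2^5 = 32 truth assignments over (up, damp, hot, fog, cold).
Split on cold. With cold = True, the clauses containing cold are satisfied and ¬cold drops from the rest; 1 of the 2^4 = 16 assignments to the other variables satisfy what remains.
With cold = False, by the same count on the reduced clause set, 2 assignments work.
(One model: up=F, damp=T, hot=F, fog=F, cold=F.)
Total: 1 + 2 = 3.

3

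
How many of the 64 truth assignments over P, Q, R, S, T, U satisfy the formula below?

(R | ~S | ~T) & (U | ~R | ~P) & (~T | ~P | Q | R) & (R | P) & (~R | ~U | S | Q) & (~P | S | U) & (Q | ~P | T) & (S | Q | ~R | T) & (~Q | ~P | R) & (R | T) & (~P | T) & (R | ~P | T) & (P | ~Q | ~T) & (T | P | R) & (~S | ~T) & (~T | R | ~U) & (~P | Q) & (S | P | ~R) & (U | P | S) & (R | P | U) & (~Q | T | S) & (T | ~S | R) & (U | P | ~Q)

4

There are 2^6 = 64 truth assignments over (P, Q, R, S, T, U).
Split on R. With R = 1, the clauses containing R are satisfied and ~R drops from the rest; 4 of the 2^5 = 32 assignments to the other variables satisfy what remains.
With R = 0, by the same count on the reduced clause set, 0 assignments work.
(One model: P=F, Q=F, R=T, S=T, T=F, U=F.)
Total: 4 + 0 = 4.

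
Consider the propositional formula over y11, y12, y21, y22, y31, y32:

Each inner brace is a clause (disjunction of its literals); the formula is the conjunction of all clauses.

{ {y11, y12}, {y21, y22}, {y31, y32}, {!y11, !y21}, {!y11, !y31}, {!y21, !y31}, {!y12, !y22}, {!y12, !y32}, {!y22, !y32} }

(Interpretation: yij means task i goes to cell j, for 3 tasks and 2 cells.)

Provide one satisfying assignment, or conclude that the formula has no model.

Case y11 = true:
The clause (!y21) is unit, so y21 = false.
The clause (y22) is unit, so y22 = true.
The clause (!y31) is unit, so y31 = false.
The clause (y32) is unit, so y32 = true.
Now (!y32) is unsatisfied and unit — conflict.
So y11 must be the other value — set y11 = false.
The clause (y12) is unit, so y12 = true.
The clause (!y22) is unit, so y22 = false.
The clause (y21) is unit, so y21 = true.
The clause (!y31) is unit, so y31 = false.
The clause (y32) is unit, so y32 = true.
Now (!y32) is unsatisfied and unit — conflict.
Both values of y11 lead to a conflict.

UNSATISFIABLE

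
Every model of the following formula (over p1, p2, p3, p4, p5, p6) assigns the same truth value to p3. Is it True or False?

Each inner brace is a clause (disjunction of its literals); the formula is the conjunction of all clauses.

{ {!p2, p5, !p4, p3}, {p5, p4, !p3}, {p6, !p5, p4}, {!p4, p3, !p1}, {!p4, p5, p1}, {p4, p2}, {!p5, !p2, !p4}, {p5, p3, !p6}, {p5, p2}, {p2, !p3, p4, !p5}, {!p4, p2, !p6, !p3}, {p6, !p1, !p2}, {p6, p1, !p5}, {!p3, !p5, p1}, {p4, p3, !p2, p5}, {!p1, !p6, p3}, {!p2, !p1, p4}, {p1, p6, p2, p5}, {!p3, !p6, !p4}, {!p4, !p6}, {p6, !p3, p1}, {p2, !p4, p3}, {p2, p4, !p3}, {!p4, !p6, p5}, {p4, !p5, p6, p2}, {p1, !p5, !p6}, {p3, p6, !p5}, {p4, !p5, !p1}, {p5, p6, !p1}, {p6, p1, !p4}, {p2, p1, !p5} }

True

Suppose p3 = false.
Try p4 = false.
From the singleton clause (p2), p2 = true.
From the singleton clause (p5), p5 = true.
From the singleton clause (p6), p6 = true.
From the singleton clause (!p1), p1 = false.
That conflicts with the unit clause (p1).
That branch fails; take p4 = true instead.
From the singleton clause (!p1), p1 = false.
From the singleton clause (p5), p5 = true.
From the singleton clause (!p2), p2 = false.
That conflicts with the unit clause (p2).
Either choice for p4 ends in contradiction.
So every satisfying assignment has p3 = True.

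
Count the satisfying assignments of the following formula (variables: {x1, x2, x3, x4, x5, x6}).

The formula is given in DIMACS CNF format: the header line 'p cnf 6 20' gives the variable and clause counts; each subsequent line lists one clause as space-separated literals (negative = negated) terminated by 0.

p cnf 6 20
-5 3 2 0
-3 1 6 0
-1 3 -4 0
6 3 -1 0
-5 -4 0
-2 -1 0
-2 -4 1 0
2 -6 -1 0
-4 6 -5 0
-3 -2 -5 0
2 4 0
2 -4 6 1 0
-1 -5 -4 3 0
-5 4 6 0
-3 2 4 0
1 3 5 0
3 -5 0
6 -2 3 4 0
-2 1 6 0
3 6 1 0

There are 2^6 = 64 truth assignments over (x1, x2, x3, x4, x5, x6).
Split on x1. With x1 = True, the clauses containing x1 are satisfied and ¬x1 drops from the rest; 1 of the 2^5 = 32 assignments to the other variables satisfy what remains.
With x1 = False, by the same count on the reduced clause set, 2 assignments work.
Total: 1 + 2 = 3.

3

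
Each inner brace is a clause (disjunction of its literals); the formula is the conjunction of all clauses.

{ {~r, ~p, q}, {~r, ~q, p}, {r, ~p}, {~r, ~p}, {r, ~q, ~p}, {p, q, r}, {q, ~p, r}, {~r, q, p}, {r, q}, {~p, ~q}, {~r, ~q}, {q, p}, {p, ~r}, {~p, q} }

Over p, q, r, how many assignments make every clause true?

There are 2^3 = 8 truth assignments over (p, q, r).
Check each against the 14 clauses (columns in the order p, q, r):
  F F F  ✗ fails (p | q | r)
  F F T  ✗ fails (~r | q | p)
  F T F  ✓ satisfies all
  F T T  ✗ fails (~r | ~q | p)
  T F F  ✗ fails (r | ~p)
  T F T  ✗ fails (~r | ~p | q)
  T T F  ✗ fails (r | ~p)
  T T T  ✗ fails (~r | ~p)
1 of the 8 rows is a model.

1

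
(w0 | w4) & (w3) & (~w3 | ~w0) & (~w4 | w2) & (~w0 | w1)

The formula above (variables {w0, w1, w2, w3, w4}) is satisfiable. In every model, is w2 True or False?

True

Suppose w2 = 0.
From the singleton clause (w3), w3 = 1.
From the singleton clause (~w0), w0 = 0.
From the singleton clause (w4), w4 = 1.
That conflicts with the unit clause (~w4).
So every satisfying assignment has w2 = True.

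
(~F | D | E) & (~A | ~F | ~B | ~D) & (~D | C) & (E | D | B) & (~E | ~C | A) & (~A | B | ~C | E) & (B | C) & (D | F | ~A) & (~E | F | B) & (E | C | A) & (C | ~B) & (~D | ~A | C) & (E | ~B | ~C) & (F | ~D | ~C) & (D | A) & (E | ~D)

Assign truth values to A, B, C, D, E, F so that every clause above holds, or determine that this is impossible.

Branch on D: set D = 1.
From the singleton clause (C), C = 1.
From the singleton clause (F), F = 1.
From the singleton clause (E), E = 1.
From the singleton clause (A), A = 1.
From the singleton clause (~B), B = 0.
This assignment satisfies each clause.

A ↦ 1; B ↦ 0; C ↦ 1; D ↦ 1; E ↦ 1; F ↦ 1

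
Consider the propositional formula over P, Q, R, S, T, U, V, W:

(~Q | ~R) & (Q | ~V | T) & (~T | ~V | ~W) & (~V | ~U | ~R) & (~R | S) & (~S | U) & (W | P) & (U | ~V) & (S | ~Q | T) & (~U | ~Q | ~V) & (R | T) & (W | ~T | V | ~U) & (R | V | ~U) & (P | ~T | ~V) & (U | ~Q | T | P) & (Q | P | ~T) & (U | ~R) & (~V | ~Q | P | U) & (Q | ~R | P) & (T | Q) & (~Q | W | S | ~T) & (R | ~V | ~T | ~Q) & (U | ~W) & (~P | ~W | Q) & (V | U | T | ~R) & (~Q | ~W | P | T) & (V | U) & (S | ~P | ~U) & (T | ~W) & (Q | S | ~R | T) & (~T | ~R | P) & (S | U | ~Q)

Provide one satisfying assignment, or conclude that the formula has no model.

Suppose Q = 0.
From the singleton clause (T), T = 1.
From the singleton clause (P), P = 1.
From the singleton clause (~W), W = 0.
Suppose R = 0.
Suppose S = 1.
From the singleton clause (U), U = 1.
From the singleton clause (V), V = 1.
This assignment satisfies each clause.

P=1, Q=0, R=0, S=1, T=1, U=1, V=1, W=0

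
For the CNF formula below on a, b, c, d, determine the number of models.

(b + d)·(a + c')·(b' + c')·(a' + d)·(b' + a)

4

There are 2^4 = 16 truth assignments over (a, b, c, d).
Check each against the 5 clauses (columns in the order a, b, c, d):
  F F F F  ✗ fails (b + d)
  F F F T  ✓ satisfies all
  F F T F  ✗ fails (b + d)
  F F T T  ✗ fails (a + c')
  F T F F  ✗ fails (b' + a)
  F T F T  ✗ fails (b' + a)
  F T T F  ✗ fails (a + c')
  F T T T  ✗ fails (a + c')
  T F F F  ✗ fails (b + d)
  T F F T  ✓ satisfies all
  T F T F  ✗ fails (b + d)
  T F T T  ✓ satisfies all
  T T F F  ✗ fails (a' + d)
  T T F T  ✓ satisfies all
  T T T F  ✗ fails (b' + c')
  T T T T  ✗ fails (b' + c')
4 of the 16 rows are models.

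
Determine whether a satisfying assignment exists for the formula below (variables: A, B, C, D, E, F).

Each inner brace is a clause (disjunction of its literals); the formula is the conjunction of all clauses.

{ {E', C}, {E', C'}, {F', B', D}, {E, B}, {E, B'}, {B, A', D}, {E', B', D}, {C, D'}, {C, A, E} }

Unsatisfiable

Suppose E = 0.
The clause (B) is unit, so B = 1.
But (B') is also a unit clause — contradiction.
Backtrack on E: now try E = 1.
The clause (C) is unit, so C = 1.
But (C') is also a unit clause — contradiction.
Either choice for E ends in contradiction.
No assignment satisfies every clause.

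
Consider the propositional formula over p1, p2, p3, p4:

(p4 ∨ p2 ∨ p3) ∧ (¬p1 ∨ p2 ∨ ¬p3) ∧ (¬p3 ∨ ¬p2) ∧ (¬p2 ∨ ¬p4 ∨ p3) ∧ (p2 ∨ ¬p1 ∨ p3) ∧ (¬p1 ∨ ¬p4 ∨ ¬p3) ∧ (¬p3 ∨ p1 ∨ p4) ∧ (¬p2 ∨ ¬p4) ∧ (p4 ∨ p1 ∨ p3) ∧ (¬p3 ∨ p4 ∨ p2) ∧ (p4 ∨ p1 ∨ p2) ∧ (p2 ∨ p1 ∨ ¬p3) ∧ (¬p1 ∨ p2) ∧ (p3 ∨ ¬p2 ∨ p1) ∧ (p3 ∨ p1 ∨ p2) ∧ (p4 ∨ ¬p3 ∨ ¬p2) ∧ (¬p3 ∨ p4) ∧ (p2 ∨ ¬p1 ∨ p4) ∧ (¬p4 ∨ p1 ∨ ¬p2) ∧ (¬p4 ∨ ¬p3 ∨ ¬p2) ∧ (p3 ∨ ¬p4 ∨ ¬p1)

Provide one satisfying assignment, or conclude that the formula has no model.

Suppose p3 = False.
Suppose p4 = False.
(p2) alone gives p2 = True.
(p1) alone gives p1 = True.
Every clause now holds.

p1=True; p2=True; p3=False; p4=False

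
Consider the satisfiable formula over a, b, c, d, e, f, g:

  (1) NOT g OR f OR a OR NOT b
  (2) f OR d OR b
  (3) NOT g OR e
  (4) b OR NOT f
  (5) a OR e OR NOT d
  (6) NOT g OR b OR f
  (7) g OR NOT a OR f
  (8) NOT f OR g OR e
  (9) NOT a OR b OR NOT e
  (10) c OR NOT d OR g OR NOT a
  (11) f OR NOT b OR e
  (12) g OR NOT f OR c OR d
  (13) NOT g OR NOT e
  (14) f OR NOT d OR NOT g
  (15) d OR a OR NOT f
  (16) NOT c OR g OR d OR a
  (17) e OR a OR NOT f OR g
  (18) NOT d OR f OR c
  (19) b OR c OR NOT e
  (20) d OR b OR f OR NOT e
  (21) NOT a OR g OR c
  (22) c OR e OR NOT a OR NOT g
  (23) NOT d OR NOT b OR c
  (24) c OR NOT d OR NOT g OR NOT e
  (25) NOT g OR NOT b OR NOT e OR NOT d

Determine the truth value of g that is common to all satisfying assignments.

False

Suppose g = true.
(e) alone gives e = true.
That conflicts with the unit clause (NOT e).
So every satisfying assignment has g = False.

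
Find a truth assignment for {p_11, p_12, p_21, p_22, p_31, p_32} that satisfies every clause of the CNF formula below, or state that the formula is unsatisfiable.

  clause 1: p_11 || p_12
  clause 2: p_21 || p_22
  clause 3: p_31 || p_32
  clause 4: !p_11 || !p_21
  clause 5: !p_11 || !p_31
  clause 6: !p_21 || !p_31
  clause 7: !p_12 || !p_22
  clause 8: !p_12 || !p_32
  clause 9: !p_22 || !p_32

UNSATISFIABLE

Suppose p_11 = true.
From the singleton clause (!p_21), p_21 = false.
From the singleton clause (p_22), p_22 = true.
From the singleton clause (!p_31), p_31 = false.
From the singleton clause (p_32), p_32 = true.
That conflicts with the unit clause (!p_32).
That branch fails; take p_11 = false instead.
From the singleton clause (p_12), p_12 = true.
From the singleton clause (!p_22), p_22 = false.
From the singleton clause (p_21), p_21 = true.
From the singleton clause (!p_31), p_31 = false.
From the singleton clause (p_32), p_32 = true.
That conflicts with the unit clause (!p_32).
Neither p_11 = true nor p_11 = false works.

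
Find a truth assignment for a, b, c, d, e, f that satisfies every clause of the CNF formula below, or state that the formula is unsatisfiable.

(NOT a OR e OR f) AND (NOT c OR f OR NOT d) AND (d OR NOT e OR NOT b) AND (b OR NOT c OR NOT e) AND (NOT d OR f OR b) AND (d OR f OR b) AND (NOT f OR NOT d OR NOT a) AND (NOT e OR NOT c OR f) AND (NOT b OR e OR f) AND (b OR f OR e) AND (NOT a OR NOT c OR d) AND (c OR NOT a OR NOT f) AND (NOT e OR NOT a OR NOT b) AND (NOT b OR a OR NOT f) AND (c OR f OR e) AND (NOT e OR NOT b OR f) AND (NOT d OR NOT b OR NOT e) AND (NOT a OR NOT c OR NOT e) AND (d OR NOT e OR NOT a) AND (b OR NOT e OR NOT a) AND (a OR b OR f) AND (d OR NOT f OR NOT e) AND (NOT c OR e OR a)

Suppose a = false.
Suppose b = false.
From the singleton clause (f), f = true.
Suppose c = false.
Suppose d = false.
From the singleton clause (NOT e), e = false.
This assignment satisfies each clause.

a=false,  b=false,  c=false,  d=false,  e=false,  f=true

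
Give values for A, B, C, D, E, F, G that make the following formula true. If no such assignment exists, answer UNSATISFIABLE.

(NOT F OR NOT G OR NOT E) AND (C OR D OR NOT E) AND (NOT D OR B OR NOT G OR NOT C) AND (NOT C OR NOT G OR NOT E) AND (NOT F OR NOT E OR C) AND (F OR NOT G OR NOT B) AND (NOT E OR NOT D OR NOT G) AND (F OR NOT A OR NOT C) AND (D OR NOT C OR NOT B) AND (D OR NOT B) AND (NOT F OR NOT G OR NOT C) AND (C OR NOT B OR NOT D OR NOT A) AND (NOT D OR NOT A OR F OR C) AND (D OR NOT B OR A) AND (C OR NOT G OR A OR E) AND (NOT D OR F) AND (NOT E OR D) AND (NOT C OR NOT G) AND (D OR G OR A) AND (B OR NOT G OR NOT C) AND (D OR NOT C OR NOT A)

Try D = true.
From the singleton clause (F), F = true.
Try G = false.
Try E = false.
Try C = false.
Try B = true.
From the singleton clause (NOT A), A = false.
This assignment satisfies each clause.

A ↦ false, B ↦ true, C ↦ false, D ↦ true, E ↦ false, F ↦ true, G ↦ false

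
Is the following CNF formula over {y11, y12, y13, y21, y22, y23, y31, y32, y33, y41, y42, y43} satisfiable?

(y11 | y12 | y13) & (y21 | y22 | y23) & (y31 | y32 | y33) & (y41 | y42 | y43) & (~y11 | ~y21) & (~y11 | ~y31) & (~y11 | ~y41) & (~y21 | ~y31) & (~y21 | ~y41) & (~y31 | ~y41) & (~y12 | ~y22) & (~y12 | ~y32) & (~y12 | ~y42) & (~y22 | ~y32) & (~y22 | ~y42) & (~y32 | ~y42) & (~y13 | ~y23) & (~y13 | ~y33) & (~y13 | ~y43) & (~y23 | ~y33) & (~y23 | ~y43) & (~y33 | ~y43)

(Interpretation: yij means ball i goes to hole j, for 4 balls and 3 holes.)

No, unsatisfiable

Branch on y11: set y11 = 0.
Branch on y12: set y12 = 1.
Unit clause (~y22) forces y22 = 0.
Unit clause (~y32) forces y32 = 0.
Unit clause (~y42) forces y42 = 0.
Branch on y21: set y21 = 1.
Unit clause (~y31) forces y31 = 0.
Unit clause (y33) forces y33 = 1.
Unit clause (~y41) forces y41 = 0.
Unit clause (y43) forces y43 = 1.
But (~y43) is also a unit clause — contradiction.
Undo y21 and try y21 = 0.
Unit clause (y23) forces y23 = 1.
Unit clause (~y13) forces y13 = 0.
Unit clause (~y33) forces y33 = 0.
Unit clause (y31) forces y31 = 1.
Unit clause (~y41) forces y41 = 0.
Unit clause (y43) forces y43 = 1.
But (~y43) is also a unit clause — contradiction.
Both values of y21 lead to a conflict.
Undo y12 and try y12 = 0.
Unit clause (y13) forces y13 = 1.
Unit clause (~y23) forces y23 = 0.
Unit clause (~y33) forces y33 = 0.
Unit clause (~y43) forces y43 = 0.
Branch on y21: set y21 = 1.
Unit clause (~y31) forces y31 = 0.
Unit clause (y32) forces y32 = 1.
Unit clause (~y41) forces y41 = 0.
Unit clause (y42) forces y42 = 1.
But (~y42) is also a unit clause — contradiction.
Undo y21 and try y21 = 0.
Unit clause (y22) forces y22 = 1.
Unit clause (~y32) forces y32 = 0.
Unit clause (y31) forces y31 = 1.
Unit clause (~y41) forces y41 = 0.
Unit clause (y42) forces y42 = 1.
But (~y42) is also a unit clause — contradiction.
Both values of y21 lead to a conflict.
Both values of y12 lead to a conflict.
Undo y11 and try y11 = 1.
Unit clause (~y21) forces y21 = 0.
Unit clause (~y31) forces y31 = 0.
Unit clause (~y41) forces y41 = 0.
Branch on y22: set y22 = 1.
Unit clause (~y12) forces y12 = 0.
Unit clause (~y32) forces y32 = 0.
Unit clause (y33) forces y33 = 1.
Unit clause (~y42) forces y42 = 0.
Unit clause (y43) forces y43 = 1.
But (~y43) is also a unit clause — contradiction.
Undo y22 and try y22 = 0.
Unit clause (y23) forces y23 = 1.
Unit clause (~y13) forces y13 = 0.
Unit clause (~y33) forces y33 = 0.
Unit clause (y32) forces y32 = 1.
Unit clause (~y12) forces y12 = 0.
Unit clause (~y42) forces y42 = 0.
Unit clause (y43) forces y43 = 1.
But (~y43) is also a unit clause — contradiction.
Both values of y22 lead to a conflict.
Both values of y11 lead to a conflict.
No assignment satisfies every clause.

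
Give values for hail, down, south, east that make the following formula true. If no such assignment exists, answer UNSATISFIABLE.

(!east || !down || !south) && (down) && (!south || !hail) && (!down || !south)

Unit clause (down) forces down = true.
Unit clause (!south) forces south = false.
All clauses hold; hail, east can take either value.

hail: true, down: true, south: false, east: true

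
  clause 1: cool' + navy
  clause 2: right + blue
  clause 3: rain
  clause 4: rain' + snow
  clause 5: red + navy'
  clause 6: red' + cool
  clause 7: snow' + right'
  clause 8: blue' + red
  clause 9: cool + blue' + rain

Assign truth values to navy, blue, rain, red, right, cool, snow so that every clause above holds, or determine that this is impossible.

From the singleton clause (rain), rain = 1.
From the singleton clause (snow), snow = 1.
From the singleton clause (right'), right = 0.
From the singleton clause (blue), blue = 1.
From the singleton clause (red), red = 1.
From the singleton clause (cool), cool = 1.
From the singleton clause (navy), navy = 1.
This assignment satisfies each clause.

navy=1, blue=1, rain=1, red=1, right=0, cool=1, snow=1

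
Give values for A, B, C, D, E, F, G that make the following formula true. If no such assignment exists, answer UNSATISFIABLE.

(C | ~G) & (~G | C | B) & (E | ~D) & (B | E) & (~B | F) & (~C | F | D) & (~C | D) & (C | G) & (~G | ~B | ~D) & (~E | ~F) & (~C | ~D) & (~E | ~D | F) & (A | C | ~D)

Branch on C: set C = 1.
Unit clause (D) forces D = 1.
But (~D) is also a unit clause — contradiction.
So C must be the other value — set C = 0.
Unit clause (~G) forces G = 0.
But (G) is also a unit clause — contradiction.
Both values of C lead to a conflict.

UNSATISFIABLE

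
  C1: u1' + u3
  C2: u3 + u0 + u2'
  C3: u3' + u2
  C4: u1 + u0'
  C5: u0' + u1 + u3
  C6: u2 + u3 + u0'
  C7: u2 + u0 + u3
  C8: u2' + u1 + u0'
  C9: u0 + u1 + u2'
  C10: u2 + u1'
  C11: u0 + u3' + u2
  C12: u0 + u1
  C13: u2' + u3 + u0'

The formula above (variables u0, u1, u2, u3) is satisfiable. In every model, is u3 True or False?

Suppose u3 = 0.
(u1') alone gives u1 = 0.
(u0') alone gives u0 = 0.
But (u0) is also a unit clause — contradiction.
So every satisfying assignment has u3 = True.

True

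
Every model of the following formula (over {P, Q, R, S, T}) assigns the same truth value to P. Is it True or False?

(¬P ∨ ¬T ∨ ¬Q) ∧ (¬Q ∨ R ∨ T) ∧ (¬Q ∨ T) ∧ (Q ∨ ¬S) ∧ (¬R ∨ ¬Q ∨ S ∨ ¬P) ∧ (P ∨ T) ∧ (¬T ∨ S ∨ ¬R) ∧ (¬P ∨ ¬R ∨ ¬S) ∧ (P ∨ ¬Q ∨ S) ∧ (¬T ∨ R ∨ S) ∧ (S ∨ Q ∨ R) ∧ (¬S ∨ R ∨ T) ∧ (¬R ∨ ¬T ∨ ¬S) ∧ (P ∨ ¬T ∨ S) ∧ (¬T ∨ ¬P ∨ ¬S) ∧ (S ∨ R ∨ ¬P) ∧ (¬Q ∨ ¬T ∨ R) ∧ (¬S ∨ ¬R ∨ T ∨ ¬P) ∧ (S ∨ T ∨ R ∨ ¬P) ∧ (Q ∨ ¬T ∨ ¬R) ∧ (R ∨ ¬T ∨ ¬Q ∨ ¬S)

Suppose P = False.
(T) alone gives T = True.
(S) alone gives S = True.
(Q) alone gives Q = True.
(¬R) alone gives R = False.
But (R) is also a unit clause — contradiction.
So every satisfying assignment has P = True.

True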